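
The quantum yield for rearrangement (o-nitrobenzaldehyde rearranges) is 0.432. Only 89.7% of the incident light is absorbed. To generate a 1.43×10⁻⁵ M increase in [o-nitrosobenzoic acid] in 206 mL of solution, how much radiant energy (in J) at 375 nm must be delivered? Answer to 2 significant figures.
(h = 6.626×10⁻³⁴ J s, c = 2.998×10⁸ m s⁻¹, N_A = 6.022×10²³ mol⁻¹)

2.4 J

Product: (1.43×10⁻⁵ M)(0.206 L) = 2.946×10⁻⁶ mol.
Photons that must be absorbed: 2.946×10⁻⁶ / 0.432 = 6.819×10⁻⁶ mol.
Incident photons needed: 6.819×10⁻⁶ / 0.897 = 7.602×10⁻⁶ mol.
Photon energy: hc/λ = 5.297×10⁻¹⁹ J; per mole, 3.190×10⁵ J mol⁻¹.
Energy required: 7.602×10⁻⁶ × 3.190×10⁵ = 2.4 J.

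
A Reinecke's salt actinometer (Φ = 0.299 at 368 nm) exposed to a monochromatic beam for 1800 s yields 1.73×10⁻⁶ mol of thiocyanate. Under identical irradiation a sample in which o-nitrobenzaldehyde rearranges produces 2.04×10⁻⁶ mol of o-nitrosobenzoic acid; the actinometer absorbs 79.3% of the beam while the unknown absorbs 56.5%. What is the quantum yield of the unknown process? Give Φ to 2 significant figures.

Φ = 0.49

Photons absorbed by the actinometer: 1.73×10⁻⁶ / 0.299 = 5.786×10⁻⁶ mol.
Incident flux: 5.786×10⁻⁶ / 0.793 = 7.296×10⁻⁶ einstein.
Absorbed by unknown: 0.565 × 7.296×10⁻⁶ = 4.122×10⁻⁶ mol.
Φ(unknown) = 2.04×10⁻⁶ / 4.122×10⁻⁶ = 0.49.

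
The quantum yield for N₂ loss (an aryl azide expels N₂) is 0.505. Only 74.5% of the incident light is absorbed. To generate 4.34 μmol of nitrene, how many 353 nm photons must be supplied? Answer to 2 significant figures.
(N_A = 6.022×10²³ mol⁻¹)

Product: 4.34 μmol = 4.34×10⁻⁶ mol.
Photons that must be absorbed: 4.34×10⁻⁶ / 0.505 = 8.594×10⁻⁶ mol.
Incident photons needed: 8.594×10⁻⁶ / 0.745 = 1.154×10⁻⁵ mol.
Photon count: 1.154×10⁻⁵ × 6.022×10²³ = 6.9×10¹⁸.

6.9×10¹⁸ photons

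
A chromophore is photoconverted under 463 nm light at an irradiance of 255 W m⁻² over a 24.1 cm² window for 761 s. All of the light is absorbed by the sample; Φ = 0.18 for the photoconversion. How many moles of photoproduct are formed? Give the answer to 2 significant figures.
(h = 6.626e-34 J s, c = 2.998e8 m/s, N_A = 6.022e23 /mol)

Photon energy at 463 nm: hc/λ = (6.626e-34)(2.998e8)/(463e-9) = 4.290e-19 J.
Energy delivered: (255 W m⁻²)(24.1e-4 m²)(761 s) = 467.7 J.
Photons incident: 467.7 / 4.290e-19 = 1.090e21, i.e. 1.090e21/6.022e23 = 0.001810 mol.
Product: Φ × n_abs = 0.18 × 0.001810 = 3.258e-4 mol.

3.3e-4 mol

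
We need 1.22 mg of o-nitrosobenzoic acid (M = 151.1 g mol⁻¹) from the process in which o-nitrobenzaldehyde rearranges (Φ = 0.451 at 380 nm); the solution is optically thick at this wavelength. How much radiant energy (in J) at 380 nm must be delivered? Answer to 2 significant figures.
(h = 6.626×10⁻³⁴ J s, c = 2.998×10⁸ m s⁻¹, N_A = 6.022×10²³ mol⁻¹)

Product: 1.22 mg / 151.1 g mol⁻¹ = 8.074×10⁻⁶ mol.
Photons that must be absorbed: 8.074×10⁻⁶ / 0.451 = 1.790×10⁻⁵ mol.
Photon energy: hc/λ = 5.228×10⁻¹⁹ J; per mole, 3.148×10⁵ J mol⁻¹.
Energy required: 1.790×10⁻⁵ × 3.148×10⁵ = 5.6 J.

5.6 J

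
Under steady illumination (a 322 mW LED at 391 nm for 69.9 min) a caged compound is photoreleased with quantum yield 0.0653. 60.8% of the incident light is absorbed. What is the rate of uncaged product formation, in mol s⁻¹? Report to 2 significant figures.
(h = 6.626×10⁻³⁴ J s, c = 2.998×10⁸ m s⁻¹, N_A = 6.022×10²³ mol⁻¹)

4.2×10⁻⁸ mol s⁻¹

Photon energy at 391 nm: hc/λ = (6.626×10⁻³⁴)(2.998×10⁸)/(391×10⁻⁹) = 5.080×10⁻¹⁹ J.
Energy delivered: (322 mW)(4194 s) = 1350 J.
Photons incident: 1350 / 5.080×10⁻¹⁹ = 2.657×10²¹, i.e. 2.657×10²¹/6.022×10²³ = 0.004412 mol.
Photons absorbed: 0.608 × 0.004412 = 0.002682 mol.
Product formed: 0.0653 × 0.002682 = 1.751×10⁻⁴ mol.
Rate: 1.751×10⁻⁴ / 4194 s = 4.2×10⁻⁸ mol s⁻¹.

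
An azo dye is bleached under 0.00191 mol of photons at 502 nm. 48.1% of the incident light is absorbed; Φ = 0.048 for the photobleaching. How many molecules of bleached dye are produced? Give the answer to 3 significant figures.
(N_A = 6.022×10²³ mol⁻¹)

2.66×10¹⁹ molecules

Photons absorbed: 0.481 × 0.00191 = 9.187×10⁻⁴ mol.
Product: Φ × n_abs = 0.048 × 9.187×10⁻⁴ = 4.410×10⁻⁵ mol.
As a count: 4.410×10⁻⁵ × 6.022×10²³ = 2.66×10¹⁹.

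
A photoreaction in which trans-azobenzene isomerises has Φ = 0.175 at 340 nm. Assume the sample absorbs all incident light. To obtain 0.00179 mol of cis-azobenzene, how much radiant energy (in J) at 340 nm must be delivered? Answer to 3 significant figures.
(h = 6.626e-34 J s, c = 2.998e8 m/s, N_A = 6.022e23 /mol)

Photons that must be absorbed: 0.00179 / 0.175 = 0.01023 mol.
Photon energy: hc/λ = 5.843e-19 J; per mole, 3.519e5 J mol⁻¹.
Energy required: 0.01023 × 3.519e5 = 3600 J.

3600 J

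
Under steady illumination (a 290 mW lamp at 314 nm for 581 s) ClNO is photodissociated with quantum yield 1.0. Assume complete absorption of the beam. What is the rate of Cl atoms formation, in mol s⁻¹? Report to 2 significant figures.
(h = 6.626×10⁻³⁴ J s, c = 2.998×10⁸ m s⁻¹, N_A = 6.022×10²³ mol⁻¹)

Photon energy at 314 nm: hc/λ = (6.626×10⁻³⁴)(2.998×10⁸)/(314×10⁻⁹) = 6.326×10⁻¹⁹ J.
Energy delivered: (290 mW)(581 s) = 168.5 J.
Photons incident: 168.5 / 6.326×10⁻¹⁹ = 2.664×10²⁰, i.e. 2.664×10²⁰/6.022×10²³ = 4.424×10⁻⁴ mol.
Product formed: 1.0 × 4.424×10⁻⁴ = 4.424×10⁻⁴ mol.
Rate: 4.424×10⁻⁴ / 581 s = 7.6×10⁻⁷ mol s⁻¹.

7.6×10⁻⁷ mol s⁻¹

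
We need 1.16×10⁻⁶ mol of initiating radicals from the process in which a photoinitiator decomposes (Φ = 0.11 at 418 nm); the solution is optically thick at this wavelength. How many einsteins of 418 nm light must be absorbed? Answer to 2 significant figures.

Photons that must be absorbed: 1.16×10⁻⁶ / 0.11 = 1.055×10⁻⁵ mol.

1.1×10⁻⁵ einstein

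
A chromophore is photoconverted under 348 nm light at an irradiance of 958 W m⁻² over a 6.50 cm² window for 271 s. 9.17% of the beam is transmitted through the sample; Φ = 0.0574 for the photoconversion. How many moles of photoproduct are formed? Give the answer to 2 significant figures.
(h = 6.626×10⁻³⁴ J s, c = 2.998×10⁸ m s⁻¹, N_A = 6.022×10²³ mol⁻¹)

Photon energy at 348 nm: hc/λ = (6.626×10⁻³⁴)(2.998×10⁸)/(348×10⁻⁹) = 5.708×10⁻¹⁹ J.
Energy delivered: (958 W m⁻²)(6.50×10⁻⁴ m²)(271 s) = 168.8 J.
Photons incident: 168.8 / 5.708×10⁻¹⁹ = 2.957×10²⁰, i.e. 2.957×10²⁰/6.022×10²³ = 4.910×10⁻⁴ mol.
Fraction absorbed: 1 − 9.17/100 = 0.9083.
Photons absorbed: 0.9083 × 4.910×10⁻⁴ = 4.460×10⁻⁴ mol.
Product: Φ × n_abs = 0.0574 × 4.460×10⁻⁴ = 2.560×10⁻⁵ mol.

2.6×10⁻⁵ mol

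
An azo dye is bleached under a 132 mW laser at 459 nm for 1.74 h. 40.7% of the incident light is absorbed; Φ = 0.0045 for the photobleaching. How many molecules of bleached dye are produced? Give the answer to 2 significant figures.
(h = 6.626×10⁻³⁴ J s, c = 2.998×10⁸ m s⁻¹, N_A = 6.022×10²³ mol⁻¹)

Photon energy at 459 nm: hc/λ = (6.626×10⁻³⁴)(2.998×10⁸)/(459×10⁻⁹) = 4.328×10⁻¹⁹ J.
Energy delivered: (132 mW)(6264 s) = 826.8 J.
Photons incident: 826.8 / 4.328×10⁻¹⁹ = 1.910×10²¹, i.e. 1.910×10²¹/6.022×10²³ = 0.003172 mol.
Photons absorbed: 0.407 × 0.003172 = 0.001291 mol.
Product: Φ × n_abs = 0.0045 × 0.001291 = 5.810×10⁻⁶ mol.
As a count: 5.810×10⁻⁶ × 6.022×10²³ = 3.5×10¹⁸.

3.5×10¹⁸ molecules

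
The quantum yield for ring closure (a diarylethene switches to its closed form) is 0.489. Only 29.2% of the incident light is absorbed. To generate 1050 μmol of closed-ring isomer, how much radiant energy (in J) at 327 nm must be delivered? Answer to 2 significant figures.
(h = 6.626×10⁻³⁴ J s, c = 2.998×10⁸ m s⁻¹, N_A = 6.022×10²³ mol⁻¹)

Product: 1050 μmol = 0.00105 mol.
Photons that must be absorbed: 0.00105 / 0.489 = 0.002147 mol.
Incident photons needed: 0.002147 / 0.292 = 0.007353 mol.
Photon energy: hc/λ = 6.075×10⁻¹⁹ J; per mole, 3.658×10⁵ J mol⁻¹.
Energy required: 0.007353 × 3.658×10⁵ = 2700 J.

2700 J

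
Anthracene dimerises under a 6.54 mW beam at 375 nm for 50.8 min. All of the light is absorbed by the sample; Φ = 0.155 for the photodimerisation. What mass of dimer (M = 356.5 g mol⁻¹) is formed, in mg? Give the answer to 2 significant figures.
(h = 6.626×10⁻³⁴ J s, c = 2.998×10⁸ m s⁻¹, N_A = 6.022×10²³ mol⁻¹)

3.5 mg

Photon energy at 375 nm: hc/λ = (6.626×10⁻³⁴)(2.998×10⁸)/(375×10⁻⁹) = 5.297×10⁻¹⁹ J.
Energy delivered: (6.54 mW)(3048 s) = 19.93 J.
Photons incident: 19.93 / 5.297×10⁻¹⁹ = 3.763×10¹⁹, i.e. 3.763×10¹⁹/6.022×10²³ = 6.249×10⁻⁵ mol.
Product: Φ × n_abs = 0.155 × 6.249×10⁻⁵ = 9.686×10⁻⁶ mol.
Mass: 9.686×10⁻⁶ × 356.5 = 0.003453 g = 3.5 mg.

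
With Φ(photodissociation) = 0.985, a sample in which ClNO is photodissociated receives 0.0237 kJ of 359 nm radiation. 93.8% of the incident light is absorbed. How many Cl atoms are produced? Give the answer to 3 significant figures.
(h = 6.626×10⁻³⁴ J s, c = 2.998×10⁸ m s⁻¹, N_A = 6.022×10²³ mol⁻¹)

3.96×10¹⁹ atoms

Photon energy at 359 nm: hc/λ = (6.626×10⁻³⁴)(2.998×10⁸)/(359×10⁻⁹) = 5.533×10⁻¹⁹ J.
Incident energy: 0.0237 kJ = 23.7 J.
Photons incident: 23.7 / 5.533×10⁻¹⁹ = 4.283×10¹⁹, i.e. 4.283×10¹⁹/6.022×10²³ = 7.112×10⁻⁵ mol.
Photons absorbed: 0.938 × 7.112×10⁻⁵ = 6.671×10⁻⁵ mol.
Product: Φ × n_abs = 0.985 × 6.671×10⁻⁵ = 6.571×10⁻⁵ mol.
As a count: 6.571×10⁻⁵ × 6.022×10²³ = 3.96×10¹⁹.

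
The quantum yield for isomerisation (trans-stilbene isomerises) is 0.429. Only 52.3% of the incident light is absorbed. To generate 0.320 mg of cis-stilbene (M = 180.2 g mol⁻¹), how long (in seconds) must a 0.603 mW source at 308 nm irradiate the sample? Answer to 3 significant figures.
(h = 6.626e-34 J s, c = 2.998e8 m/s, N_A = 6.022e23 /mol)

Product: 0.320 mg / 180.2 g mol⁻¹ = 1.776e-6 mol.
Photons that must be absorbed: 1.776e-6 / 0.429 = 4.140e-6 mol.
Incident photons needed: 4.140e-6 / 0.523 = 7.916e-6 mol.
Photon energy: hc/λ = 6.450e-19 J; per mole, 3.884e5 J mol⁻¹.
Energy required: 7.916e-6 × 3.884e5 = 3.075 J.
Time: 3.075 J / 0.000603 W = 5100 s.

t ≈ 5100 s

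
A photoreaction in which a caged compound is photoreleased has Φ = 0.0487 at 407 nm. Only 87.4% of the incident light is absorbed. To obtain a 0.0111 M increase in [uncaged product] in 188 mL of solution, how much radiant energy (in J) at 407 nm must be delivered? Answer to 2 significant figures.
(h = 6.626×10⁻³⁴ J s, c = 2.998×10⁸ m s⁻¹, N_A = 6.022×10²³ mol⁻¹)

1.4×10⁴ J

Product: (0.0111 M)(0.188 L) = 0.002087 mol.
Photons that must be absorbed: 0.002087 / 0.0487 = 0.04285 mol.
Incident photons needed: 0.04285 / 0.874 = 0.04903 mol.
Photon energy: hc/λ = 4.881×10⁻¹⁹ J; per mole, 2.939×10⁵ J mol⁻¹.
Energy required: 0.04903 × 2.939×10⁵ = 1.4×10⁴ J.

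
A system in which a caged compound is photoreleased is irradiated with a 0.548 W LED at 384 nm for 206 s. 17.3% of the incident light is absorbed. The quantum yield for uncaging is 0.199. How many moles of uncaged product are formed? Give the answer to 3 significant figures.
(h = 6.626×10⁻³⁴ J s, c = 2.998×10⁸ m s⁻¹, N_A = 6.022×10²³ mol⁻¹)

Photon energy at 384 nm: hc/λ = (6.626×10⁻³⁴)(2.998×10⁸)/(384×10⁻⁹) = 5.173×10⁻¹⁹ J.
Energy delivered: (0.548 W)(206 s) = 112.9 J.
Photons incident: 112.9 / 5.173×10⁻¹⁹ = 2.182×10²⁰, i.e. 2.182×10²⁰/6.022×10²³ = 3.623×10⁻⁴ mol.
Photons absorbed: 0.173 × 3.623×10⁻⁴ = 6.268×10⁻⁵ mol.
Product: Φ × n_abs = 0.199 × 6.268×10⁻⁵ = 1.247×10⁻⁵ mol.

1.25×10⁻⁵ mol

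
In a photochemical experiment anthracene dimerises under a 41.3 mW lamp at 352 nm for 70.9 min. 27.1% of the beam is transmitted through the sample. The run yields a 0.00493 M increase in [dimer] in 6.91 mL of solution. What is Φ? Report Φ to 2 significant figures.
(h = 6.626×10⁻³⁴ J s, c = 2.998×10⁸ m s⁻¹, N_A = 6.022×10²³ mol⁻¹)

Product: (0.00493 M)(0.00691 L) = 3.407×10⁻⁵ mol.
Photon energy at 352 nm: hc/λ = (6.626×10⁻³⁴)(2.998×10⁸)/(352×10⁻⁹) = 5.643×10⁻¹⁹ J.
Energy delivered: (41.3 mW)(4254 s) = 175.7 J.
Photons incident: 175.7 / 5.643×10⁻¹⁹ = 3.114×10²⁰, i.e. 3.114×10²⁰/6.022×10²³ = 5.171×10⁻⁴ mol.
Fraction absorbed: 1 − 27.1/100 = 0.7290.
Photons absorbed: 0.7290 × 5.171×10⁻⁴ = 3.770×10⁻⁴ mol.
Φ = 3.407×10⁻⁵ mol / 3.770×10⁻⁴ mol photons = 0.090.

Φ = 0.090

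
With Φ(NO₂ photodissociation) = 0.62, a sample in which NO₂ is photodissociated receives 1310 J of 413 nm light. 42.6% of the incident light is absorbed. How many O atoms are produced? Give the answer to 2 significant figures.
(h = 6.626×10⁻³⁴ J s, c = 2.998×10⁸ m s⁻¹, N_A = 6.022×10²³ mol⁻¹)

7.2×10²⁰ atoms

Photon energy at 413 nm: hc/λ = (6.626×10⁻³⁴)(2.998×10⁸)/(413×10⁻⁹) = 4.810×10⁻¹⁹ J.
Photons incident: 1310 / 4.810×10⁻¹⁹ = 2.723×10²¹, i.e. 2.723×10²¹/6.022×10²³ = 0.004522 mol.
Photons absorbed: 0.426 × 0.004522 = 0.001926 mol.
Product: Φ × n_abs = 0.62 × 0.001926 = 0.001194 mol.
As a count: 0.001194 × 6.022×10²³ = 7.2×10²⁰.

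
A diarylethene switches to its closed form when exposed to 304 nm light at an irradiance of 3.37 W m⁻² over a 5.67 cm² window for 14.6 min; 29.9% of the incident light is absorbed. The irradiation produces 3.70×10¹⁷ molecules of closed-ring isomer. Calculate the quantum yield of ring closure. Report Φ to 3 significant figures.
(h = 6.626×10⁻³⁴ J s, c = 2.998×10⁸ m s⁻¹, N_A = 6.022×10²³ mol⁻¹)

Φ = 0.483

Product: 3.70×10¹⁷ / 6.022×10²³ = 6.144×10⁻⁷ mol.
Photon energy at 304 nm: hc/λ = (6.626×10⁻³⁴)(2.998×10⁸)/(304×10⁻⁹) = 6.534×10⁻¹⁹ J.
Energy delivered: (3.37 W m⁻²)(5.67×10⁻⁴ m²)(876 s) = 1.674 J.
Photons incident: 1.674 / 6.534×10⁻¹⁹ = 2.562×10¹⁸, i.e. 2.562×10¹⁸/6.022×10²³ = 4.254×10⁻⁶ mol.
Photons absorbed: 0.299 × 4.254×10⁻⁶ = 1.272×10⁻⁶ mol.
Φ = 6.144×10⁻⁷ mol / 1.272×10⁻⁶ mol photons = 0.483.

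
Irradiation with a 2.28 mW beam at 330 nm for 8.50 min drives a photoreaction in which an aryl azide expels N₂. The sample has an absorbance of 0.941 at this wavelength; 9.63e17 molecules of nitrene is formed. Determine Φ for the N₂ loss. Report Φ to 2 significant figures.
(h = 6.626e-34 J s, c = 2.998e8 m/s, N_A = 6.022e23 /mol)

Φ = 0.56

Product: 9.63e17 / 6.022e23 = 1.599e-6 mol.
Photon energy at 330 nm: hc/λ = (6.626e-34)(2.998e8)/(330e-9) = 6.020e-19 J.
Energy delivered: (2.28 mW)(510 s) = 1.163 J.
Photons incident: 1.163 / 6.020e-19 = 1.932e18, i.e. 1.932e18/6.022e23 = 3.208e-6 mol.
Fraction absorbed: 1 − 10^(−0.941) = 0.8854.
Photons absorbed: 0.8854 × 3.208e-6 = 2.840e-6 mol.
Φ = 1.599e-6 mol / 2.840e-6 mol photons = 0.56.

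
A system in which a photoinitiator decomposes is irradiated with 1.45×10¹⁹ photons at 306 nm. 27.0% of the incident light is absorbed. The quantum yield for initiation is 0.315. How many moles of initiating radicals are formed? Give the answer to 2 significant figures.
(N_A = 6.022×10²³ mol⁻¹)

2.0×10⁻⁶ mol

Moles of photons: 1.45×10¹⁹ / 6.022×10²³ = 2.408×10⁻⁵ mol.
Photons absorbed: 0.270 × 2.408×10⁻⁵ = 6.502×10⁻⁶ mol.
Product: Φ × n_abs = 0.315 × 6.502×10⁻⁶ = 2.048×10⁻⁶ mol.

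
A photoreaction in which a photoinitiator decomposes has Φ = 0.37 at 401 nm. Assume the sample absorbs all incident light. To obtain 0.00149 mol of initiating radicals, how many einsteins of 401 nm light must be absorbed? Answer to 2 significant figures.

Photons that must be absorbed: 0.00149 / 0.37 = 0.004027 mol.

0.0040 einstein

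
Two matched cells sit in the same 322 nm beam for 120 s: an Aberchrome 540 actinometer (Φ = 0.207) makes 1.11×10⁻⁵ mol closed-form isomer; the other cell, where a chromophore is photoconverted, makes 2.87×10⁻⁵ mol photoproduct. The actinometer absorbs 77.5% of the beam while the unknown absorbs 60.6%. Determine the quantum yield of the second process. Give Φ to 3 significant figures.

Photons absorbed by the actinometer: 1.11×10⁻⁵ / 0.207 = 5.362×10⁻⁵ mol.
Incident flux: 5.362×10⁻⁵ / 0.775 = 6.919×10⁻⁵ einstein.
Absorbed by unknown: 0.606 × 6.919×10⁻⁵ = 4.193×10⁻⁵ mol.
Φ(unknown) = 2.87×10⁻⁵ / 4.193×10⁻⁵ = 0.684.

Φ = 0.684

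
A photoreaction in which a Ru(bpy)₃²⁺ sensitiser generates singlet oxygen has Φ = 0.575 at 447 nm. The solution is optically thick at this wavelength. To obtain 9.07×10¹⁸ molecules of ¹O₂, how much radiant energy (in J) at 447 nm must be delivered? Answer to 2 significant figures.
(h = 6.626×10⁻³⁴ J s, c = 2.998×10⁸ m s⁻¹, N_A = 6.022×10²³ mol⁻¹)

7.0 J

Product: 9.07×10¹⁸ / 6.022×10²³ = 1.506×10⁻⁵ mol.
Photons that must be absorbed: 1.506×10⁻⁵ / 0.575 = 2.619×10⁻⁵ mol.
Photon energy: hc/λ = 4.444×10⁻¹⁹ J; per mole, 2.676×10⁵ J mol⁻¹.
Energy required: 2.619×10⁻⁵ × 2.676×10⁵ = 7.0 J.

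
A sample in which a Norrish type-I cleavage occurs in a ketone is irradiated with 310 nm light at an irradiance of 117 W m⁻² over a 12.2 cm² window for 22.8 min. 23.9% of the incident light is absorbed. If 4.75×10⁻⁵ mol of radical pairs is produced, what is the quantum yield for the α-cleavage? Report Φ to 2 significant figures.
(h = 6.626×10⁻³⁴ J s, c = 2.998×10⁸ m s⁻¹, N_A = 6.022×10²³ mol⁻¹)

Φ = 0.39

Photon energy at 310 nm: hc/λ = (6.626×10⁻³⁴)(2.998×10⁸)/(310×10⁻⁹) = 6.408×10⁻¹⁹ J.
Energy delivered: (117 W m⁻²)(12.2×10⁻⁴ m²)(1368 s) = 195.3 J.
Photons incident: 195.3 / 6.408×10⁻¹⁹ = 3.048×10²⁰, i.e. 3.048×10²⁰/6.022×10²³ = 5.061×10⁻⁴ mol.
Photons absorbed: 0.239 × 5.061×10⁻⁴ = 1.210×10⁻⁴ mol.
Φ = 4.75×10⁻⁵ mol / 1.210×10⁻⁴ mol photons = 0.39.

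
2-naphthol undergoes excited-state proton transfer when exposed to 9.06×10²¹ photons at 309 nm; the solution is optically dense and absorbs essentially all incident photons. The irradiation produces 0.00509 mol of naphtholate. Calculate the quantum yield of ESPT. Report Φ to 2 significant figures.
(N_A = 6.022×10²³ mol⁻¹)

Φ = 0.34

Moles of photons: 9.06×10²¹ / 6.022×10²³ = 0.01504 mol.
Φ = 0.00509 mol / 0.01504 mol photons = 0.34.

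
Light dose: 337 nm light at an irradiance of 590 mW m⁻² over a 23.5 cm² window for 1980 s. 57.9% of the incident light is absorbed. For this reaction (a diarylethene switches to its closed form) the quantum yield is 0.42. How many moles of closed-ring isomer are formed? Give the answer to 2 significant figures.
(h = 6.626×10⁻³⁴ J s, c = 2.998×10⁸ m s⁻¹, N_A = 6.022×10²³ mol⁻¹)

Photon energy at 337 nm: hc/λ = (6.626×10⁻³⁴)(2.998×10⁸)/(337×10⁻⁹) = 5.895×10⁻¹⁹ J.
Energy delivered: (590 mW m⁻²)(23.5×10⁻⁴ m²)(1980 s) = 2.745 J.
Photons incident: 2.745 / 5.895×10⁻¹⁹ = 4.656×10¹⁸, i.e. 4.656×10¹⁸/6.022×10²³ = 7.732×10⁻⁶ mol.
Photons absorbed: 0.579 × 7.732×10⁻⁶ = 4.477×10⁻⁶ mol.
Product: Φ × n_abs = 0.42 × 4.477×10⁻⁶ = 1.880×10⁻⁶ mol.

1.9×10⁻⁶ mol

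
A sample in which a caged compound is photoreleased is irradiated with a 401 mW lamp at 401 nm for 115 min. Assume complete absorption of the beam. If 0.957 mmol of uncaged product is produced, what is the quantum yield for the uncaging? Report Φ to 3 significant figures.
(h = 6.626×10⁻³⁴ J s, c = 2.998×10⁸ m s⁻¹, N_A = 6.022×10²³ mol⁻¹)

Product: 0.957 mmol = 9.57×10⁻⁴ mol.
Photon energy at 401 nm: hc/λ = (6.626×10⁻³⁴)(2.998×10⁸)/(401×10⁻⁹) = 4.954×10⁻¹⁹ J.
Energy delivered: (401 mW)(6900 s) = 2767 J.
Photons incident: 2767 / 4.954×10⁻¹⁹ = 5.585×10²¹, i.e. 5.585×10²¹/6.022×10²³ = 0.009274 mol.
Φ = 9.57×10⁻⁴ mol / 0.009274 mol photons = 0.103.

Φ = 0.103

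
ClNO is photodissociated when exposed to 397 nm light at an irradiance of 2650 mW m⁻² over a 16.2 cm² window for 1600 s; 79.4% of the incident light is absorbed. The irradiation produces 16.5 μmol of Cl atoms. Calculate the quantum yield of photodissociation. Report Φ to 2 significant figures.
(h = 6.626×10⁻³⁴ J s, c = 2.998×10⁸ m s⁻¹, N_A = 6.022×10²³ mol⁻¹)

Product: 16.5 μmol = 1.65×10⁻⁵ mol.
Photon energy at 397 nm: hc/λ = (6.626×10⁻³⁴)(2.998×10⁸)/(397×10⁻⁹) = 5.004×10⁻¹⁹ J.
Energy delivered: (2650 mW m⁻²)(16.2×10⁻⁴ m²)(1600 s) = 6.869 J.
Photons incident: 6.869 / 5.004×10⁻¹⁹ = 1.373×10¹⁹, i.e. 1.373×10¹⁹/6.022×10²³ = 2.280×10⁻⁵ mol.
Photons absorbed: 0.794 × 2.280×10⁻⁵ = 1.810×10⁻⁵ mol.
Φ = 1.65×10⁻⁵ mol / 1.810×10⁻⁵ mol photons = 0.91.

Φ = 0.91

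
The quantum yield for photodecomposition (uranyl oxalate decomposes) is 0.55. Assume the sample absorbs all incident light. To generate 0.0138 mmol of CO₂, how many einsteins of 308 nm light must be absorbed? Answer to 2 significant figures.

2.5×10⁻⁵ einstein

Product: 0.0138 mmol = 1.38×10⁻⁵ mol.
Photons that must be absorbed: 1.38×10⁻⁵ / 0.55 = 2.509×10⁻⁵ mol.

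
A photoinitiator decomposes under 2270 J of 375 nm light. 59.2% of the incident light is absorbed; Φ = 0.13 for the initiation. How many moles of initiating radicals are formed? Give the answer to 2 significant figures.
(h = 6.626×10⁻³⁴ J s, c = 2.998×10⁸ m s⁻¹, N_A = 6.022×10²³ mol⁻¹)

Photon energy at 375 nm: hc/λ = (6.626×10⁻³⁴)(2.998×10⁸)/(375×10⁻⁹) = 5.297×10⁻¹⁹ J.
Photons incident: 2270 / 5.297×10⁻¹⁹ = 4.285×10²¹, i.e. 4.285×10²¹/6.022×10²³ = 0.007116 mol.
Photons absorbed: 0.592 × 0.007116 = 0.004213 mol.
Product: Φ × n_abs = 0.13 × 0.004213 = 5.477×10⁻⁴ mol.

5.5×10⁻⁴ mol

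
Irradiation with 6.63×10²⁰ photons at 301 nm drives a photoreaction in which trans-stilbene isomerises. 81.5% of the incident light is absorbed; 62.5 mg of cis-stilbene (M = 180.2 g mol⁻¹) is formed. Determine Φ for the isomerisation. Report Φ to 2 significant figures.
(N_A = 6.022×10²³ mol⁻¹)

Φ = 0.39

Product: 62.5 mg / 180.2 g mol⁻¹ = 3.468×10⁻⁴ mol.
Moles of photons: 6.63×10²⁰ / 6.022×10²³ = 0.001101 mol.
Photons absorbed: 0.815 × 0.001101 = 8.973×10⁻⁴ mol.
Φ = 3.468×10⁻⁴ mol / 8.973×10⁻⁴ mol photons = 0.39.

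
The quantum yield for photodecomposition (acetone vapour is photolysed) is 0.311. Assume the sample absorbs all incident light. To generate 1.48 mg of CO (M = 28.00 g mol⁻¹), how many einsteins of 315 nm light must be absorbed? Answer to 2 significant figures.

Product: 1.48 mg / 28.00 g mol⁻¹ = 5.286×10⁻⁵ mol.
Photons that must be absorbed: 5.286×10⁻⁵ / 0.311 = 1.700×10⁻⁴ mol.

1.7×10⁻⁴ einstein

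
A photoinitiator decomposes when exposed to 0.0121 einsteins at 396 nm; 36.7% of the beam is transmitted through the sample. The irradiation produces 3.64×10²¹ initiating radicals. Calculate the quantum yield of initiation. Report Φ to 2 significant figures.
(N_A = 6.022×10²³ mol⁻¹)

Φ = 0.79

Product: 3.64×10²¹ / 6.022×10²³ = 0.006045 mol.
Fraction absorbed: 1 − 36.7/100 = 0.6330.
Photons absorbed: 0.6330 × 0.0121 = 0.007659 mol.
Φ = 0.006045 mol / 0.007659 mol photons = 0.79.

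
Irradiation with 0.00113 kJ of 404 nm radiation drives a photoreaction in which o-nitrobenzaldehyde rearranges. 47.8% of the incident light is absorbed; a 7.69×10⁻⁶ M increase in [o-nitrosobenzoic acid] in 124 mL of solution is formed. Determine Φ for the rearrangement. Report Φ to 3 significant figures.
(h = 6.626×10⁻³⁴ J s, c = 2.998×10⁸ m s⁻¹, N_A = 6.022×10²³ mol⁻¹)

Product: (7.69×10⁻⁶ M)(0.124 L) = 9.536×10⁻⁷ mol.
Photon energy at 404 nm: hc/λ = (6.626×10⁻³⁴)(2.998×10⁸)/(404×10⁻⁹) = 4.917×10⁻¹⁹ J.
Incident energy: 0.00113 kJ = 1.13 J.
Photons incident: 1.13 / 4.917×10⁻¹⁹ = 2.298×10¹⁸, i.e. 2.298×10¹⁸/6.022×10²³ = 3.816×10⁻⁶ mol.
Photons absorbed: 0.478 × 3.816×10⁻⁶ = 1.824×10⁻⁶ mol.
Φ = 9.536×10⁻⁷ mol / 1.824×10⁻⁶ mol photons = 0.523.

Φ = 0.523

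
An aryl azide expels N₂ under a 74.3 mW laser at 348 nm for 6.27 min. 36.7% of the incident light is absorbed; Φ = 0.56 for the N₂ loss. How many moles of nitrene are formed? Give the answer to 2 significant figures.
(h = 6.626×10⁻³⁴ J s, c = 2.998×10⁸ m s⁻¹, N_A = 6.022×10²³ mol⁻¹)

1.7×10⁻⁵ mol

Photon energy at 348 nm: hc/λ = (6.626×10⁻³⁴)(2.998×10⁸)/(348×10⁻⁹) = 5.708×10⁻¹⁹ J.
Energy delivered: (74.3 mW)(376.2 s) = 27.95 J.
Photons incident: 27.95 / 5.708×10⁻¹⁹ = 4.897×10¹⁹, i.e. 4.897×10¹⁹/6.022×10²³ = 8.132×10⁻⁵ mol.
Photons absorbed: 0.367 × 8.132×10⁻⁵ = 2.984×10⁻⁵ mol.
Product: Φ × n_abs = 0.56 × 2.984×10⁻⁵ = 1.671×10⁻⁵ mol.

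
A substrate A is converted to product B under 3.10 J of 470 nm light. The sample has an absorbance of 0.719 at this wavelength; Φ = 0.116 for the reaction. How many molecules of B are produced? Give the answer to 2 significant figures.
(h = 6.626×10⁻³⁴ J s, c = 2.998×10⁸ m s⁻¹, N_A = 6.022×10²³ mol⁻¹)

Photon energy at 470 nm: hc/λ = (6.626×10⁻³⁴)(2.998×10⁸)/(470×10⁻⁹) = 4.227×10⁻¹⁹ J.
Photons incident: 3.10 / 4.227×10⁻¹⁹ = 7.334×10¹⁸, i.e. 7.334×10¹⁸/6.022×10²³ = 1.218×10⁻⁵ mol.
Fraction absorbed: 1 − 10^(−0.719) = 0.8090.
Photons absorbed: 0.8090 × 1.218×10⁻⁵ = 9.854×10⁻⁶ mol.
Product: Φ × n_abs = 0.116 × 9.854×10⁻⁶ = 1.143×10⁻⁶ mol.
As a count: 1.143×10⁻⁶ × 6.022×10²³ = 6.9×10¹⁷.

6.9×10¹⁷ molecules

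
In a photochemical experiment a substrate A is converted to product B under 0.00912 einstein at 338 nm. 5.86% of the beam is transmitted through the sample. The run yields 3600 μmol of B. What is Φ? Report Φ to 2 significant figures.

Product: 3600 μmol = 0.00360 mol.
Fraction absorbed: 1 − 5.86/100 = 0.9414.
Photons absorbed: 0.9414 × 0.00912 = 0.008586 mol.
Φ = 0.00360 mol / 0.008586 mol photons = 0.42.

Φ = 0.42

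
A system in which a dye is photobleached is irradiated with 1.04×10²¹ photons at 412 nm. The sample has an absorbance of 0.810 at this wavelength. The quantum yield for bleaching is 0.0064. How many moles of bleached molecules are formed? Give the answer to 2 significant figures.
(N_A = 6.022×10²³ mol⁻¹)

9.3×10⁻⁶ mol

Moles of photons: 1.04×10²¹ / 6.022×10²³ = 0.001727 mol.
Fraction absorbed: 1 − 10^(−0.810) = 0.8451.
Photons absorbed: 0.8451 × 0.001727 = 0.001459 mol.
Product: Φ × n_abs = 0.0064 × 0.001459 = 9.338×10⁻⁶ mol.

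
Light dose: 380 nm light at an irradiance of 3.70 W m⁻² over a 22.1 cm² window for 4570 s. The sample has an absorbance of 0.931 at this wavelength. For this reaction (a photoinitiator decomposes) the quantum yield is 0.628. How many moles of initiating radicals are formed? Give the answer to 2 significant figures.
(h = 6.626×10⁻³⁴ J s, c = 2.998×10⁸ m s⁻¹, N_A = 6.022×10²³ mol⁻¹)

6.6×10⁻⁵ mol

Photon energy at 380 nm: hc/λ = (6.626×10⁻³⁴)(2.998×10⁸)/(380×10⁻⁹) = 5.228×10⁻¹⁹ J.
Energy delivered: (3.70 W m⁻²)(22.1×10⁻⁴ m²)(4570 s) = 37.37 J.
Photons incident: 37.37 / 5.228×10⁻¹⁹ = 7.148×10¹⁹, i.e. 7.148×10¹⁹/6.022×10²³ = 1.187×10⁻⁴ mol.
Fraction absorbed: 1 − 10^(−0.931) = 0.8828.
Photons absorbed: 0.8828 × 1.187×10⁻⁴ = 1.048×10⁻⁴ mol.
Product: Φ × n_abs = 0.628 × 1.048×10⁻⁴ = 6.581×10⁻⁵ mol.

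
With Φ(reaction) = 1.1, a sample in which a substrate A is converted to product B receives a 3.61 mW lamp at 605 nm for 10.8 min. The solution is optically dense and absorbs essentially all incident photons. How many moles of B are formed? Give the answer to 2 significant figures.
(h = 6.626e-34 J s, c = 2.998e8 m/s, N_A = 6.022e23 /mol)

1.3e-5 mol

Photon energy at 605 nm: hc/λ = (6.626e-34)(2.998e8)/(605e-9) = 3.283e-19 J.
Energy delivered: (3.61 mW)(648 s) = 2.339 J.
Photons incident: 2.339 / 3.283e-19 = 7.125e18, i.e. 7.125e18/6.022e23 = 1.183e-5 mol.
Product: Φ × n_abs = 1.1 × 1.183e-5 = 1.301e-5 mol.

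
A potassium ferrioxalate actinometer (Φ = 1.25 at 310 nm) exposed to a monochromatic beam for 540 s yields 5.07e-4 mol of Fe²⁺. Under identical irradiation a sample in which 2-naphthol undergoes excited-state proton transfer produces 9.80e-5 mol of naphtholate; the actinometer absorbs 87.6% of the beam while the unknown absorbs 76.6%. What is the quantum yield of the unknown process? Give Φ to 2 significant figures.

Φ = 0.28

Photons absorbed by the actinometer: 5.07e-4 / 1.25 = 4.056e-4 mol.
Incident flux: 4.056e-4 / 0.876 = 4.630e-4 einstein.
Absorbed by unknown: 0.766 × 4.630e-4 = 3.547e-4 mol.
Φ(unknown) = 9.80e-5 / 3.547e-4 = 0.28.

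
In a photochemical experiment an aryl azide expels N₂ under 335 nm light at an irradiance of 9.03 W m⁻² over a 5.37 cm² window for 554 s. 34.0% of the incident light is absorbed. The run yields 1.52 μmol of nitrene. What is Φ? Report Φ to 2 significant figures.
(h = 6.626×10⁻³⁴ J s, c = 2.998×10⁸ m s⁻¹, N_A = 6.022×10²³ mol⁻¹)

Φ = 0.59

Product: 1.52 μmol = 1.52×10⁻⁶ mol.
Photon energy at 335 nm: hc/λ = (6.626×10⁻³⁴)(2.998×10⁸)/(335×10⁻⁹) = 5.930×10⁻¹⁹ J.
Energy delivered: (9.03 W m⁻²)(5.37×10⁻⁴ m²)(554 s) = 2.686 J.
Photons incident: 2.686 / 5.930×10⁻¹⁹ = 4.530×10¹⁸, i.e. 4.530×10¹⁸/6.022×10²³ = 7.522×10⁻⁶ mol.
Photons absorbed: 0.340 × 7.522×10⁻⁶ = 2.557×10⁻⁶ mol.
Φ = 1.52×10⁻⁶ mol / 2.557×10⁻⁶ mol photons = 0.59.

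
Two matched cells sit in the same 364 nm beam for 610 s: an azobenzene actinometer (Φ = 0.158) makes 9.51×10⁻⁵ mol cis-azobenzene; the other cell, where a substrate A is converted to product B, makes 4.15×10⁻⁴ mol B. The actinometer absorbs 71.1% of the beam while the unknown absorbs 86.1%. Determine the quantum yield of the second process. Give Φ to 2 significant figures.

Φ = 0.57

Photons absorbed by the actinometer: 9.51×10⁻⁵ / 0.158 = 6.019×10⁻⁴ mol.
Incident flux: 6.019×10⁻⁴ / 0.711 = 8.466×10⁻⁴ einstein.
Absorbed by unknown: 0.861 × 8.466×10⁻⁴ = 7.289×10⁻⁴ mol.
Φ(unknown) = 4.15×10⁻⁴ / 7.289×10⁻⁴ = 0.57.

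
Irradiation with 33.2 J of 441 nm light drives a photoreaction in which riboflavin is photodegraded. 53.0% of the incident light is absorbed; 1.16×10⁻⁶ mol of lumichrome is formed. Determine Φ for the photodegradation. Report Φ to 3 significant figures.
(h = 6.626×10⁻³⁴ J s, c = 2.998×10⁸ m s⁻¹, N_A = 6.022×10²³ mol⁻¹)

Photon energy at 441 nm: hc/λ = (6.626×10⁻³⁴)(2.998×10⁸)/(441×10⁻⁹) = 4.504×10⁻¹⁹ J.
Photons incident: 33.2 / 4.504×10⁻¹⁹ = 7.371×10¹⁹, i.e. 7.371×10¹⁹/6.022×10²³ = 1.224×10⁻⁴ mol.
Photons absorbed: 0.530 × 1.224×10⁻⁴ = 6.487×10⁻⁵ mol.
Φ = 1.16×10⁻⁶ mol / 6.487×10⁻⁵ mol photons = 0.0179.

Φ = 0.0179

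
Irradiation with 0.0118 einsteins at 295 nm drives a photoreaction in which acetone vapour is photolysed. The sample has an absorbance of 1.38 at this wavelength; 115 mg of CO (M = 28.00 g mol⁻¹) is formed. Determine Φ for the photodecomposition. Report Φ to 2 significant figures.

Product: 115 mg / 28.00 g mol⁻¹ = 0.004107 mol.
Fraction absorbed: 1 − 10^(−1.38) = 0.9583.
Photons absorbed: 0.9583 × 0.0118 = 0.01131 mol.
Φ = 0.004107 mol / 0.01131 mol photons = 0.36.

Φ = 0.36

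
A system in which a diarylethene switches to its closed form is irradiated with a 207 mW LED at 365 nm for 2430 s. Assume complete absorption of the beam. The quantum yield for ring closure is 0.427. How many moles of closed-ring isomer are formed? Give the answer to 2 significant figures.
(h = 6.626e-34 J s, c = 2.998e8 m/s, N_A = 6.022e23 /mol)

6.6e-4 mol

Photon energy at 365 nm: hc/λ = (6.626e-34)(2.998e8)/(365e-9) = 5.442e-19 J.
Energy delivered: (207 mW)(2430 s) = 503.0 J.
Photons incident: 503.0 / 5.442e-19 = 9.243e20, i.e. 9.243e20/6.022e23 = 0.001535 mol.
Product: Φ × n_abs = 0.427 × 0.001535 = 6.554e-4 mol.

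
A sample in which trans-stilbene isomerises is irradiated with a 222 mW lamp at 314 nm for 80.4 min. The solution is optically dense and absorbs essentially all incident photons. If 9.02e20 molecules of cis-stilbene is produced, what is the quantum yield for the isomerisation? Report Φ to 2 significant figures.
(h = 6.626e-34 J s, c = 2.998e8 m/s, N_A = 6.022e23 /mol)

Product: 9.02e20 / 6.022e23 = 0.001498 mol.
Photon energy at 314 nm: hc/λ = (6.626e-34)(2.998e8)/(314e-9) = 6.326e-19 J.
Energy delivered: (222 mW)(4824 s) = 1071 J.
Photons incident: 1071 / 6.326e-19 = 1.693e21, i.e. 1.693e21/6.022e23 = 0.002811 mol.
Φ = 0.001498 mol / 0.002811 mol photons = 0.53.

Φ = 0.53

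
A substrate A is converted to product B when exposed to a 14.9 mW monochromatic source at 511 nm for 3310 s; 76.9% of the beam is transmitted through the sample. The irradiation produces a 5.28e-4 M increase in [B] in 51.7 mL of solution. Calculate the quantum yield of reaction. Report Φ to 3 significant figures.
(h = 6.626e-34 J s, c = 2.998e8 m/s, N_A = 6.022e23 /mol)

Φ = 0.561

Product: (5.28e-4 M)(0.0517 L) = 2.730e-5 mol.
Photon energy at 511 nm: hc/λ = (6.626e-34)(2.998e8)/(511e-9) = 3.887e-19 J.
Energy delivered: (14.9 mW)(3310 s) = 49.32 J.
Photons incident: 49.32 / 3.887e-19 = 1.269e20, i.e. 1.269e20/6.022e23 = 2.107e-4 mol.
Fraction absorbed: 1 − 76.9/100 = 0.2310.
Photons absorbed: 0.2310 × 2.107e-4 = 4.867e-5 mol.
Φ = 2.730e-5 mol / 4.867e-5 mol photons = 0.561.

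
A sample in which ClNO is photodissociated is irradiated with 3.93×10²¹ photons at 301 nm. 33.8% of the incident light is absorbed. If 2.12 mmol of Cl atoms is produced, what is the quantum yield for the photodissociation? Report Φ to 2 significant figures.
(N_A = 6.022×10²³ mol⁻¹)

Φ = 0.96

Product: 2.12 mmol = 0.00212 mol.
Moles of photons: 3.93×10²¹ / 6.022×10²³ = 0.006526 mol.
Photons absorbed: 0.338 × 0.006526 = 0.002206 mol.
Φ = 0.00212 mol / 0.002206 mol photons = 0.96.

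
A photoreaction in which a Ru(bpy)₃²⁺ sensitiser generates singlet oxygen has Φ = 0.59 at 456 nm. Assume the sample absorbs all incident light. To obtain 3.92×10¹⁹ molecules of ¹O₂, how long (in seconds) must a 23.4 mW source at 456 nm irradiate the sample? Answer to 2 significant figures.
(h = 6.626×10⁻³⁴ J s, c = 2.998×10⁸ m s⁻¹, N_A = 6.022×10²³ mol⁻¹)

t ≈ 1200 s

Product: 3.92×10¹⁹ / 6.022×10²³ = 6.509×10⁻⁵ mol.
Photons that must be absorbed: 6.509×10⁻⁵ / 0.59 = 1.103×10⁻⁴ mol.
Photon energy: hc/λ = 4.356×10⁻¹⁹ J; per mole, 2.623×10⁵ J mol⁻¹.
Energy required: 1.103×10⁻⁴ × 2.623×10⁵ = 28.93 J.
Time: 28.93 J / 0.0234 W = 1200 s.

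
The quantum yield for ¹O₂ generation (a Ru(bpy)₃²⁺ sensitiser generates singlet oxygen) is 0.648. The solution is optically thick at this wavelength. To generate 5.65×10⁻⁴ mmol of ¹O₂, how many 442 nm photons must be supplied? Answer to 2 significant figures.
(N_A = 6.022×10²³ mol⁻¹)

5.3×10¹⁷ photons

Product: 5.65×10⁻⁴ mmol = 5.65×10⁻⁷ mol.
Photons that must be absorbed: 5.65×10⁻⁷ / 0.648 = 8.719×10⁻⁷ mol.
Photon count: 8.719×10⁻⁷ × 6.022×10²³ = 5.3×10¹⁷.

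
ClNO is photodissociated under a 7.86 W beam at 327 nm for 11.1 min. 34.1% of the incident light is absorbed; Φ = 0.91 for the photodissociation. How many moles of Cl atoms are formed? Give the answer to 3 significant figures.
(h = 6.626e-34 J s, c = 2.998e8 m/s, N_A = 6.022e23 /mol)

0.00444 mol

Photon energy at 327 nm: hc/λ = (6.626e-34)(2.998e8)/(327e-9) = 6.075e-19 J.
Energy delivered: (7.86 W)(666 s) = 5235 J.
Photons incident: 5235 / 6.075e-19 = 8.617e21, i.e. 8.617e21/6.022e23 = 0.01431 mol.
Photons absorbed: 0.341 × 0.01431 = 0.004880 mol.
Product: Φ × n_abs = 0.91 × 0.004880 = 0.004441 mol.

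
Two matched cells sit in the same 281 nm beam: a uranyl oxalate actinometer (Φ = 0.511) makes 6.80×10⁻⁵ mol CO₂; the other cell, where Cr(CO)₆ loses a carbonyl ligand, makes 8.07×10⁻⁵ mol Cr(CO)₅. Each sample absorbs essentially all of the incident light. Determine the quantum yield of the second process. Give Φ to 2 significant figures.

Φ = 0.61

Photons absorbed by the actinometer: 6.80×10⁻⁵ / 0.511 = 1.331×10⁻⁴ mol.
Φ(unknown) = 8.07×10⁻⁵ / 1.331×10⁻⁴ = 0.61.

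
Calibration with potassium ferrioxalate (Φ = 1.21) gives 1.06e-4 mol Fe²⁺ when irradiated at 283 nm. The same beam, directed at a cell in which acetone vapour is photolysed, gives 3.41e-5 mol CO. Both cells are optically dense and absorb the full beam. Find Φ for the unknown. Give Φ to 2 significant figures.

Photons absorbed by the actinometer: 1.06e-4 / 1.21 = 8.760e-5 mol.
Φ(unknown) = 3.41e-5 / 8.760e-5 = 0.39.

Φ = 0.39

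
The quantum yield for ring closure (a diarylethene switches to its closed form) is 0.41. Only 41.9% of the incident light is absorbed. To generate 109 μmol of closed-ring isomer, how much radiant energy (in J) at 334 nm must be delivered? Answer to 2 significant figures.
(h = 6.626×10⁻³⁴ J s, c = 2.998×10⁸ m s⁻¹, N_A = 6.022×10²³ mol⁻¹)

230 J

Product: 109 μmol = 1.09×10⁻⁴ mol.
Photons that must be absorbed: 1.09×10⁻⁴ / 0.41 = 2.659×10⁻⁴ mol.
Incident photons needed: 2.659×10⁻⁴ / 0.419 = 6.346×10⁻⁴ mol.
Photon energy: hc/λ = 5.948×10⁻¹⁹ J; per mole, 3.582×10⁵ J mol⁻¹.
Energy required: 6.346×10⁻⁴ × 3.582×10⁵ = 230 J.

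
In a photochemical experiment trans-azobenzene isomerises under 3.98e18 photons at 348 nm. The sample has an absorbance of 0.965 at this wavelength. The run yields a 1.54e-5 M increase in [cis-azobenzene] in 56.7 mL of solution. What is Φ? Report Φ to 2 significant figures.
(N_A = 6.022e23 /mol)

Product: (1.54e-5 M)(0.0567 L) = 8.732e-7 mol.
Moles of photons: 3.98e18 / 6.022e23 = 6.609e-6 mol.
Fraction absorbed: 1 − 10^(−0.965) = 0.8916.
Photons absorbed: 0.8916 × 6.609e-6 = 5.893e-6 mol.
Φ = 8.732e-7 mol / 5.893e-6 mol photons = 0.15.

Φ = 0.15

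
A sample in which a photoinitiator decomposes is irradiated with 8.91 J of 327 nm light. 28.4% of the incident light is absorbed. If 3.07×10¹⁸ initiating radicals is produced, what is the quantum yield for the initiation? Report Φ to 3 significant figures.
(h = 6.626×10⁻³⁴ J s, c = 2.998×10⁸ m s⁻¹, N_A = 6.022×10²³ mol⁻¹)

Φ = 0.737

Product: 3.07×10¹⁸ / 6.022×10²³ = 5.098×10⁻⁶ mol.
Photon energy at 327 nm: hc/λ = (6.626×10⁻³⁴)(2.998×10⁸)/(327×10⁻⁹) = 6.075×10⁻¹⁹ J.
Photons incident: 8.91 / 6.075×10⁻¹⁹ = 1.467×10¹⁹, i.e. 1.467×10¹⁹/6.022×10²³ = 2.436×10⁻⁵ mol.
Photons absorbed: 0.284 × 2.436×10⁻⁵ = 6.918×10⁻⁶ mol.
Φ = 5.098×10⁻⁶ mol / 6.918×10⁻⁶ mol photons = 0.737.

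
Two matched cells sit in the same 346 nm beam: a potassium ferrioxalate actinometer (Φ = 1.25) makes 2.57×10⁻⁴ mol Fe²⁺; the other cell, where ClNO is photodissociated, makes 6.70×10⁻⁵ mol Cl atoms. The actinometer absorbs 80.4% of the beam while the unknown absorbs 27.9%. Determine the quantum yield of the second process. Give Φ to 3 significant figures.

Φ = 0.939

Photons absorbed by the actinometer: 2.57×10⁻⁴ / 1.25 = 2.056×10⁻⁴ mol.
Incident flux: 2.056×10⁻⁴ / 0.804 = 2.557×10⁻⁴ einstein.
Absorbed by unknown: 0.279 × 2.557×10⁻⁴ = 7.134×10⁻⁵ mol.
Φ(unknown) = 6.70×10⁻⁵ / 7.134×10⁻⁵ = 0.939.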